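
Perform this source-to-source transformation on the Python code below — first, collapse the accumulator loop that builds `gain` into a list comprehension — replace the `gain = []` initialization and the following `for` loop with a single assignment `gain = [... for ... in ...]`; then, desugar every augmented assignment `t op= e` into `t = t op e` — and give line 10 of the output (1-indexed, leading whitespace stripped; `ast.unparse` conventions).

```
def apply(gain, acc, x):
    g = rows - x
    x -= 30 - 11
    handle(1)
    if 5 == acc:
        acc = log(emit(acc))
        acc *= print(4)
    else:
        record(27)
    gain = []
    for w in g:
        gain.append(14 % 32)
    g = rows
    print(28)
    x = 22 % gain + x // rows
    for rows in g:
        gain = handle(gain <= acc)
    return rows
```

Transformed code:
def apply(gain, acc, x):
    g = rows - x
    x = x - (30 - 11)
    handle(1)
    if 5 == acc:
        acc = log(emit(acc))
        acc = acc * print(4)
    else:
        record(27)
    gain = [14 % 32 for w in g]
    g = rows
    print(28)
    x = 22 % gain + x // rows
    for rows in g:
        gain = handle(gain <= acc)
    return rows

gain = [14 % 32 for w in g]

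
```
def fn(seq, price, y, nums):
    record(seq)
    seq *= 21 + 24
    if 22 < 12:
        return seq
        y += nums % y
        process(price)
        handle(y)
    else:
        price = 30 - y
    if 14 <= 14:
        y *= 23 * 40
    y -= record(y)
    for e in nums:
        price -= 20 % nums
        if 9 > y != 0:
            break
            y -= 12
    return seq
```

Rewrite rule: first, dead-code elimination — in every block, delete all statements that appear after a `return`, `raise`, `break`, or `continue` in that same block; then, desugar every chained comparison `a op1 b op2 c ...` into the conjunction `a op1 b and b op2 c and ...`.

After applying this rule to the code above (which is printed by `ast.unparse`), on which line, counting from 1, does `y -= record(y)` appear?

10

Transformed code:
def fn(seq, price, y, nums):
    record(seq)
    seq *= 21 + 24
    if 22 < 12:
        return seq
    else:
        price = 30 - y
    if 14 <= 14:
        y *= 23 * 40
    y -= record(y)
    for e in nums:
        price -= 20 % nums
        if 9 > y and y != 0:
            break
    return seq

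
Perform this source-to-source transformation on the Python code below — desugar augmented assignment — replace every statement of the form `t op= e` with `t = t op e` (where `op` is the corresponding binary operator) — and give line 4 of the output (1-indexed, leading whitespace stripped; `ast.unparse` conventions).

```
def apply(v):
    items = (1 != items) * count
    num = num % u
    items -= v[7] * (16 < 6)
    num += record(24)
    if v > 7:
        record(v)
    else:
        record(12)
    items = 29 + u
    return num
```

items = items - v[7] * (16 < 6)

Transformed code:
def apply(v):
    items = (1 != items) * count
    num = num % u
    items = items - v[7] * (16 < 6)
    num = num + record(24)
    if v > 7:
        record(v)
    else:
        record(12)
    items = 29 + u
    return num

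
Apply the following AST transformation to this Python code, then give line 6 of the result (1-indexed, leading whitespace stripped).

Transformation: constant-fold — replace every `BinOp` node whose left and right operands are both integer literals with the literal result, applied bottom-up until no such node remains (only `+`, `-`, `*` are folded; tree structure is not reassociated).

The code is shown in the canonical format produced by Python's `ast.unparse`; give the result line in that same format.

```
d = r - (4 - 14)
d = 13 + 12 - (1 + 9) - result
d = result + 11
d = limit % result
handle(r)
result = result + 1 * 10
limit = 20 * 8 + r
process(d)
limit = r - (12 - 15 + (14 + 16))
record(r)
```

result = result + 10

Transformed code:
d = r - -10
d = 15 - result
d = result + 11
d = limit % result
handle(r)
result = result + 10
limit = 160 + r
process(d)
limit = r - 27
record(r)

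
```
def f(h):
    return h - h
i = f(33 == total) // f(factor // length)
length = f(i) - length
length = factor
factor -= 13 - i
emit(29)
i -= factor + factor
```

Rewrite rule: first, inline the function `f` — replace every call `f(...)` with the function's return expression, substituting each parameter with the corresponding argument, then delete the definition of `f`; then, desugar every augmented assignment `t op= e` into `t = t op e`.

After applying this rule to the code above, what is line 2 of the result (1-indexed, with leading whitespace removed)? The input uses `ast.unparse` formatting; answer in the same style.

Transformed code:
i = ((33 == total) - (33 == total)) // (factor // length - factor // length)
length = i - i - length
length = factor
factor = factor - (13 - i)
emit(29)
i = i - (factor + factor)

length = i - i - length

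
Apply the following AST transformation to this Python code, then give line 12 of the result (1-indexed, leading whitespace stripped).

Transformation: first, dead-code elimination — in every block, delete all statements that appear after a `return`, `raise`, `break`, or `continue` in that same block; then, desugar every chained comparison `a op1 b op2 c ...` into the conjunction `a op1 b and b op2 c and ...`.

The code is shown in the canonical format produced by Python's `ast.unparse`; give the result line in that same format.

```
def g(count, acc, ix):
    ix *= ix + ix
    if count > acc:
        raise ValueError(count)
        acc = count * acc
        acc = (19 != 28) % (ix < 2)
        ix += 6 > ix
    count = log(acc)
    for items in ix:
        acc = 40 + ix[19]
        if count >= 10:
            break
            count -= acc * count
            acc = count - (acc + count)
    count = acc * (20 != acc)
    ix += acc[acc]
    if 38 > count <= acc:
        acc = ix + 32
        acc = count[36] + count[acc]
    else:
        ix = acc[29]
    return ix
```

Transformed code:
def g(count, acc, ix):
    ix *= ix + ix
    if count > acc:
        raise ValueError(count)
    count = log(acc)
    for items in ix:
        acc = 40 + ix[19]
        if count >= 10:
            break
    count = acc * (20 != acc)
    ix += acc[acc]
    if 38 > count and count <= acc:
        acc = ix + 32
        acc = count[36] + count[acc]
    else:
        ix = acc[29]
    return ix

if 38 > count and count <= acc:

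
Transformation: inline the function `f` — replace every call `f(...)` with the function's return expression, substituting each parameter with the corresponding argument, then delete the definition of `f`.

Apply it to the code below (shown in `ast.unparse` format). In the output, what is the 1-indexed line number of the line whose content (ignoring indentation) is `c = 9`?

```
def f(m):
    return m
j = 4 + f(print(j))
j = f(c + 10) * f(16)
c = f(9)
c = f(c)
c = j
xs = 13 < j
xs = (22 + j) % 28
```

Transformed code:
j = 4 + print(j)
j = (c + 10) * 16
c = 9
c = c
c = j
xs = 13 < j
xs = (22 + j) % 28

3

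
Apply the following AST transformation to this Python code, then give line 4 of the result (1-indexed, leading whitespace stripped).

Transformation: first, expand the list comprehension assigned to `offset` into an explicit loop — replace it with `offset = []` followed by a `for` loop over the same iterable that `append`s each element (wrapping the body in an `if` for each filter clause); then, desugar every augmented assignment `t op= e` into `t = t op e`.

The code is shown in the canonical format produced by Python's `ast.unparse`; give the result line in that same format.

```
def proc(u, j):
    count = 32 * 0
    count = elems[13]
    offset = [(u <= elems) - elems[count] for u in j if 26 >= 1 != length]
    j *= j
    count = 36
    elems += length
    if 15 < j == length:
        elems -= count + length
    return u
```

offset = []

Transformed code:
def proc(u, j):
    count = 32 * 0
    count = elems[13]
    offset = []
    for u in j:
        if 26 >= 1 != length:
            offset.append((u <= elems) - elems[count])
    j = j * j
    count = 36
    elems = elems + length
    if 15 < j == length:
        elems = elems - (count + length)
    return u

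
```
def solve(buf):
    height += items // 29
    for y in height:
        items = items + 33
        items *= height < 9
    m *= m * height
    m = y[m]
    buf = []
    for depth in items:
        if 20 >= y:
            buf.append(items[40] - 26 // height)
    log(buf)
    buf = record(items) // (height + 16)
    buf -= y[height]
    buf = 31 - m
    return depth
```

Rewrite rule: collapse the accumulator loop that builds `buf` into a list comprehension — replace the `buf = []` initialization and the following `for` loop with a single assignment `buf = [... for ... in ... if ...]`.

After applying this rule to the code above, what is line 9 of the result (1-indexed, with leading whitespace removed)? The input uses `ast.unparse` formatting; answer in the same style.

Transformed code:
def solve(buf):
    height += items // 29
    for y in height:
        items = items + 33
        items *= height < 9
    m *= m * height
    m = y[m]
    buf = [items[40] - 26 // height for depth in items if 20 >= y]
    log(buf)
    buf = record(items) // (height + 16)
    buf -= y[height]
    buf = 31 - m
    return depth

log(buf)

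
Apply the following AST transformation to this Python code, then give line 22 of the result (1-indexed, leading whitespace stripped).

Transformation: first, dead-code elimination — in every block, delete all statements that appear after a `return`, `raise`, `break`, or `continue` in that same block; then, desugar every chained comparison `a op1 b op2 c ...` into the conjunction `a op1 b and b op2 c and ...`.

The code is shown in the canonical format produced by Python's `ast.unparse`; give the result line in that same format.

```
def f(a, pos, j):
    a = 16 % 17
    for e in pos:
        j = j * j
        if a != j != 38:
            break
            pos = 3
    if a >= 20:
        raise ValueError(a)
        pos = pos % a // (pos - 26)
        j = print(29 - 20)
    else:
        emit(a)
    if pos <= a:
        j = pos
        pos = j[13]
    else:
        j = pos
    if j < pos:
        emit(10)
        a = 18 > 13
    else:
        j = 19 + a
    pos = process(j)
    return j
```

return j

Transformed code:
def f(a, pos, j):
    a = 16 % 17
    for e in pos:
        j = j * j
        if a != j and j != 38:
            break
    if a >= 20:
        raise ValueError(a)
    else:
        emit(a)
    if pos <= a:
        j = pos
        pos = j[13]
    else:
        j = pos
    if j < pos:
        emit(10)
        a = 18 > 13
    else:
        j = 19 + a
    pos = process(j)
    return j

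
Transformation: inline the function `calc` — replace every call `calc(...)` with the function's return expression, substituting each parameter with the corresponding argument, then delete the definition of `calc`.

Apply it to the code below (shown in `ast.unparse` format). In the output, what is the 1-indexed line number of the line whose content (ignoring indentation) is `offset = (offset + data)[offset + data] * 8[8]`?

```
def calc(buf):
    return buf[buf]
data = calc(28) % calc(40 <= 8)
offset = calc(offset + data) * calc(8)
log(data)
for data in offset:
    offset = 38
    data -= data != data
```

2

Transformed code:
data = 28[28] % (40 <= 8)[40 <= 8]
offset = (offset + data)[offset + data] * 8[8]
log(data)
for data in offset:
    offset = 38
    data -= data != data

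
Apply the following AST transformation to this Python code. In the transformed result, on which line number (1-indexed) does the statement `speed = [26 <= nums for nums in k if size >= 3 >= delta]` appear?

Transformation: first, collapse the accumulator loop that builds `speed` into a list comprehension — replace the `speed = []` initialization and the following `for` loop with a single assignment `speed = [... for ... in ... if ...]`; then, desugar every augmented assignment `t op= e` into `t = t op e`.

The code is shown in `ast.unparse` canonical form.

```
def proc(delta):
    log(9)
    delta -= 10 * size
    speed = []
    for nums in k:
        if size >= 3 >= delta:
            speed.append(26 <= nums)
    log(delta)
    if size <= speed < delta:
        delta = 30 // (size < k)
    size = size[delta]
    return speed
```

4

Transformed code:
def proc(delta):
    log(9)
    delta = delta - 10 * size
    speed = [26 <= nums for nums in k if size >= 3 >= delta]
    log(delta)
    if size <= speed < delta:
        delta = 30 // (size < k)
    size = size[delta]
    return speed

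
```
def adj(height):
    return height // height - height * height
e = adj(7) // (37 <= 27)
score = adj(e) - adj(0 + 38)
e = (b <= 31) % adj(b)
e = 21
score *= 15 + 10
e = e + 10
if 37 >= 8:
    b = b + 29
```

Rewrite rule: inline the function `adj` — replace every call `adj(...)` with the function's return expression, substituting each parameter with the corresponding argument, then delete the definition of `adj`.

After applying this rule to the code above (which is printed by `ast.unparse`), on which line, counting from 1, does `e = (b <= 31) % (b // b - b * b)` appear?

Transformed code:
e = (7 // 7 - 7 * 7) // (37 <= 27)
score = e // e - e * e - ((0 + 38) // (0 + 38) - (0 + 38) * (0 + 38))
e = (b <= 31) % (b // b - b * b)
e = 21
score *= 15 + 10
e = e + 10
if 37 >= 8:
    b = b + 29

3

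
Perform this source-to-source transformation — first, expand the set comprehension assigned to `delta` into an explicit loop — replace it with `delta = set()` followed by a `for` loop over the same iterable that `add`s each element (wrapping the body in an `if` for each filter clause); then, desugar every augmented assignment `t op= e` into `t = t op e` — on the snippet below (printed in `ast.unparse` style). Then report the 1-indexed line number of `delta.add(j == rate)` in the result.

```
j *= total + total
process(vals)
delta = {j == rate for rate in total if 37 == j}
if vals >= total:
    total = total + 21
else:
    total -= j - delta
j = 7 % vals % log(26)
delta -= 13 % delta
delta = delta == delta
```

Transformed code:
j = j * (total + total)
process(vals)
delta = set()
for rate in total:
    if 37 == j:
        delta.add(j == rate)
if vals >= total:
    total = total + 21
else:
    total = total - (j - delta)
j = 7 % vals % log(26)
delta = delta - 13 % delta
delta = delta == delta

6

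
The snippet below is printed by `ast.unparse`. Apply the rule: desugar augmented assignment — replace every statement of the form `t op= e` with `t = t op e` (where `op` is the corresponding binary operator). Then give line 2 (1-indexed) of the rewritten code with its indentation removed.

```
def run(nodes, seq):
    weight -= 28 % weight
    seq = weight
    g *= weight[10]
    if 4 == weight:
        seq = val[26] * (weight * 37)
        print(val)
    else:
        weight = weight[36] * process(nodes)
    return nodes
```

weight = weight - 28 % weight

Transformed code:
def run(nodes, seq):
    weight = weight - 28 % weight
    seq = weight
    g = g * weight[10]
    if 4 == weight:
        seq = val[26] * (weight * 37)
        print(val)
    else:
        weight = weight[36] * process(nodes)
    return nodes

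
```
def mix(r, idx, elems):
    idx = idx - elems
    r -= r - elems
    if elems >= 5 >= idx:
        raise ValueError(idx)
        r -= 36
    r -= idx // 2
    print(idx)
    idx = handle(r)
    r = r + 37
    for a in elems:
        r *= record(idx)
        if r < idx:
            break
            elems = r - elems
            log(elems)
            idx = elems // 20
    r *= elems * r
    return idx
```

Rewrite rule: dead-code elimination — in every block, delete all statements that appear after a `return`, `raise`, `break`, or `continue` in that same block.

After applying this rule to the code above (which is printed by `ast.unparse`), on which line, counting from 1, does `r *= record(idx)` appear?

Transformed code:
def mix(r, idx, elems):
    idx = idx - elems
    r -= r - elems
    if elems >= 5 >= idx:
        raise ValueError(idx)
    r -= idx // 2
    print(idx)
    idx = handle(r)
    r = r + 37
    for a in elems:
        r *= record(idx)
        if r < idx:
            break
    r *= elems * r
    return idx

11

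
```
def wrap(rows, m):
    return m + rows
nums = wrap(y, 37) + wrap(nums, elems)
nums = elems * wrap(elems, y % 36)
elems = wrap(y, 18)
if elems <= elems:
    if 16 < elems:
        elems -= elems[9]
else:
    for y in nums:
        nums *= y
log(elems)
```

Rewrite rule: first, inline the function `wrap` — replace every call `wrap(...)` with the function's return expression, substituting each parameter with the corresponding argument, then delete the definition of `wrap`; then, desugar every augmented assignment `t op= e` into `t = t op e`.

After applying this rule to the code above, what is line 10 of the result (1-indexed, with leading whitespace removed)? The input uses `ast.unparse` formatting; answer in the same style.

Transformed code:
nums = 37 + y + (elems + nums)
nums = elems * (y % 36 + elems)
elems = 18 + y
if elems <= elems:
    if 16 < elems:
        elems = elems - elems[9]
else:
    for y in nums:
        nums = nums * y
log(elems)

log(elems)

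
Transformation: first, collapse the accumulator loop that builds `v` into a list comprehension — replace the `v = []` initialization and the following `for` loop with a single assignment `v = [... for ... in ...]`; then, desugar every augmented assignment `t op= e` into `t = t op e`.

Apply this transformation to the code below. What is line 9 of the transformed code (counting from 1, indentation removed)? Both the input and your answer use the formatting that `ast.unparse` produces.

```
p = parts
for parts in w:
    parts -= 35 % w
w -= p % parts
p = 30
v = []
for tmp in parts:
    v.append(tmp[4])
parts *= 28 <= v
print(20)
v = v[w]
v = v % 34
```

Transformed code:
p = parts
for parts in w:
    parts = parts - 35 % w
w = w - p % parts
p = 30
v = [tmp[4] for tmp in parts]
parts = parts * (28 <= v)
print(20)
v = v[w]
v = v % 34

v = v[w]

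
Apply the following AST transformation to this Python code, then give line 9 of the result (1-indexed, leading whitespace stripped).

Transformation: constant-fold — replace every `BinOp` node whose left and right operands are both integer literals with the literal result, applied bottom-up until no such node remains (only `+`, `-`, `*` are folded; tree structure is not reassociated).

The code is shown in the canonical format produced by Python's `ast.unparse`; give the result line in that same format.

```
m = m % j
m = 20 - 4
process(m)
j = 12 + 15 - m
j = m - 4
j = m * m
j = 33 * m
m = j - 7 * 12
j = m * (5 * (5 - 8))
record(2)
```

j = m * -15

Transformed code:
m = m % j
m = 16
process(m)
j = 27 - m
j = m - 4
j = m * m
j = 33 * m
m = j - 84
j = m * -15
record(2)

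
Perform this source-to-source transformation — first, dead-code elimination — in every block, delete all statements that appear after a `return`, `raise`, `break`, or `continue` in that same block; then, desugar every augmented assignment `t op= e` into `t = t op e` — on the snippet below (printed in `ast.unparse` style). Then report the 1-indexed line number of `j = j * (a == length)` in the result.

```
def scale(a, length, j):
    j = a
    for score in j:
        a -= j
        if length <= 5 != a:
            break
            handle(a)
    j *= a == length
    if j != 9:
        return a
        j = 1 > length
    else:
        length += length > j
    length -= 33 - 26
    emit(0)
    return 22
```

Transformed code:
def scale(a, length, j):
    j = a
    for score in j:
        a = a - j
        if length <= 5 != a:
            break
    j = j * (a == length)
    if j != 9:
        return a
    else:
        length = length + (length > j)
    length = length - (33 - 26)
    emit(0)
    return 22

7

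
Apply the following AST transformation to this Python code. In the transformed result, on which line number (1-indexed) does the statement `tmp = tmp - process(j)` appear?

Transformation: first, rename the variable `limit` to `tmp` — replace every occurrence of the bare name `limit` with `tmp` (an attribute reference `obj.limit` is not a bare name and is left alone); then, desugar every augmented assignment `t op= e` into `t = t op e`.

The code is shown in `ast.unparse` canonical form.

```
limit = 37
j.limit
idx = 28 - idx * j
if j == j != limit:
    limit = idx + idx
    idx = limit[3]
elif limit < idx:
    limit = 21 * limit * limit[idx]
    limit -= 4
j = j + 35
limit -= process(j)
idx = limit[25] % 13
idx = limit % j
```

11

Transformed code:
tmp = 37
j.limit
idx = 28 - idx * j
if j == j != tmp:
    tmp = idx + idx
    idx = tmp[3]
elif tmp < idx:
    tmp = 21 * tmp * tmp[idx]
    tmp = tmp - 4
j = j + 35
tmp = tmp - process(j)
idx = tmp[25] % 13
idx = tmp % j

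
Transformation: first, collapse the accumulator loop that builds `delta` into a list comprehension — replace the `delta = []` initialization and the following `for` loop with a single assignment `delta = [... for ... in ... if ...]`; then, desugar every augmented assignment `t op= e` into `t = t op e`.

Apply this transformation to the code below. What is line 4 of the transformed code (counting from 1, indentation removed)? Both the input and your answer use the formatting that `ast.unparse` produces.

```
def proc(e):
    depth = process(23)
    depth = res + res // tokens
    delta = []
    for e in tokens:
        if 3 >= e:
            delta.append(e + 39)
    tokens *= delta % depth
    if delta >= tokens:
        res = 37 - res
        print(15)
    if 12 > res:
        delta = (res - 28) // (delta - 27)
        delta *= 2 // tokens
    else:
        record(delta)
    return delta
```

delta = [e + 39 for e in tokens if 3 >= e]

Transformed code:
def proc(e):
    depth = process(23)
    depth = res + res // tokens
    delta = [e + 39 for e in tokens if 3 >= e]
    tokens = tokens * (delta % depth)
    if delta >= tokens:
        res = 37 - res
        print(15)
    if 12 > res:
        delta = (res - 28) // (delta - 27)
        delta = delta * (2 // tokens)
    else:
        record(delta)
    return delta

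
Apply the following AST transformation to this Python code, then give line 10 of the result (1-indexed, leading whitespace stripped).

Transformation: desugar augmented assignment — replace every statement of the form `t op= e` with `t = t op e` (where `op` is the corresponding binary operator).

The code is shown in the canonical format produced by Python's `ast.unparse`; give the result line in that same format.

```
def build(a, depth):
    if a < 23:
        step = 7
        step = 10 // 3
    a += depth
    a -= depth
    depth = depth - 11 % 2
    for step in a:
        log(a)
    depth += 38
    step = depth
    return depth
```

Transformed code:
def build(a, depth):
    if a < 23:
        step = 7
        step = 10 // 3
    a = a + depth
    a = a - depth
    depth = depth - 11 % 2
    for step in a:
        log(a)
    depth = depth + 38
    step = depth
    return depth

depth = depth + 38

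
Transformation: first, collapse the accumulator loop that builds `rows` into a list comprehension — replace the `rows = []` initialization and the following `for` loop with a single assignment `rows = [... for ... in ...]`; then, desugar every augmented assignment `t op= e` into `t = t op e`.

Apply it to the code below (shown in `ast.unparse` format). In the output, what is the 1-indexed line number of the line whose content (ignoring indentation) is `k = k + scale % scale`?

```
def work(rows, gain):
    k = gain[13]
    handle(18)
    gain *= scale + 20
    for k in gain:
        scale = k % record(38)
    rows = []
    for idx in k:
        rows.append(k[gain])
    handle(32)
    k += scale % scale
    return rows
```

9

Transformed code:
def work(rows, gain):
    k = gain[13]
    handle(18)
    gain = gain * (scale + 20)
    for k in gain:
        scale = k % record(38)
    rows = [k[gain] for idx in k]
    handle(32)
    k = k + scale % scale
    return rows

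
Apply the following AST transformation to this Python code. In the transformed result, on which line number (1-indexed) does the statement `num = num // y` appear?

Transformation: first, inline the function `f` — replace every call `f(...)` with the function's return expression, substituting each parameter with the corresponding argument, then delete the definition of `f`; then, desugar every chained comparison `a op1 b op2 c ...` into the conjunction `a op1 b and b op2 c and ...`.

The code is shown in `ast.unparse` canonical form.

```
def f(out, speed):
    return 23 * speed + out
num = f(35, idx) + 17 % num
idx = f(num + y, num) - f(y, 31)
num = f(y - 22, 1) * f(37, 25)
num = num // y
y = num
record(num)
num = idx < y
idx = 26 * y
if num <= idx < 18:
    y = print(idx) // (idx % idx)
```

4

Transformed code:
num = 23 * idx + 35 + 17 % num
idx = 23 * num + (num + y) - (23 * 31 + y)
num = (23 * 1 + (y - 22)) * (23 * 25 + 37)
num = num // y
y = num
record(num)
num = idx < y
idx = 26 * y
if num <= idx and idx < 18:
    y = print(idx) // (idx % idx)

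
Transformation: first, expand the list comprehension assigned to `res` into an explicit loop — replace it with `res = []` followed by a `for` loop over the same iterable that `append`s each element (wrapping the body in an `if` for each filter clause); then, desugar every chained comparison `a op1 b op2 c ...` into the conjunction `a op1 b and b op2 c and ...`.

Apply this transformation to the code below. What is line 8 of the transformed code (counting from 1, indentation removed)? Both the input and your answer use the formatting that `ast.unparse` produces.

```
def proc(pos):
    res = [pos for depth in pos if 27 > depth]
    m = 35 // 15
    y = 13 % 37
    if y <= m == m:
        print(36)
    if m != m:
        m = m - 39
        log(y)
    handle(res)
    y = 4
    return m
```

Transformed code:
def proc(pos):
    res = []
    for depth in pos:
        if 27 > depth:
            res.append(pos)
    m = 35 // 15
    y = 13 % 37
    if y <= m and m == m:
        print(36)
    if m != m:
        m = m - 39
        log(y)
    handle(res)
    y = 4
    return m

if y <= m and m == m:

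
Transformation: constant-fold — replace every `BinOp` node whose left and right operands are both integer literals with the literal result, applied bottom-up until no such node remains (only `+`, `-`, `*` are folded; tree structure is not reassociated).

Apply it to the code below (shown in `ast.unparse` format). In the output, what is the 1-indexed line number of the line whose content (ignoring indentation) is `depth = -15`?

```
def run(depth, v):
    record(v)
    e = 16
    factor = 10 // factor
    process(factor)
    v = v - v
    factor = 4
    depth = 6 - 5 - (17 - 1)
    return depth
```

8

Transformed code:
def run(depth, v):
    record(v)
    e = 16
    factor = 10 // factor
    process(factor)
    v = v - v
    factor = 4
    depth = -15
    return depth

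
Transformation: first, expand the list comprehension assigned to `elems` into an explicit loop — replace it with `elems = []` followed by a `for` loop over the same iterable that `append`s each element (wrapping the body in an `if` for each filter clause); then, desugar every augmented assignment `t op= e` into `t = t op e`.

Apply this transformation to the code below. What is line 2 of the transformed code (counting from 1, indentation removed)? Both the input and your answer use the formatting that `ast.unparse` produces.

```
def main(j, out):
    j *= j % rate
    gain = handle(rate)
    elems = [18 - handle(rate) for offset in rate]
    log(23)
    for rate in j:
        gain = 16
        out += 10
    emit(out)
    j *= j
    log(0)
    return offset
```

j = j * (j % rate)

Transformed code:
def main(j, out):
    j = j * (j % rate)
    gain = handle(rate)
    elems = []
    for offset in rate:
        elems.append(18 - handle(rate))
    log(23)
    for rate in j:
        gain = 16
        out = out + 10
    emit(out)
    j = j * j
    log(0)
    return offset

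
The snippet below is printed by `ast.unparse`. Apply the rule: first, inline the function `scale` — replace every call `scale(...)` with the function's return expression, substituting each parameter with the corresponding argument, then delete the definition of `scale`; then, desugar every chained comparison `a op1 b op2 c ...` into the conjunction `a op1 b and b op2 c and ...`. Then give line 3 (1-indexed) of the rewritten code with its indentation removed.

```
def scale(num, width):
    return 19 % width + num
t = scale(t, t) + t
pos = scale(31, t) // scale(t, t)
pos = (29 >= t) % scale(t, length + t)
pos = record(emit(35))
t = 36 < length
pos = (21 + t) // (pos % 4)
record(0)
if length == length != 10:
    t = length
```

pos = (29 >= t) % (19 % (length + t) + t)

Transformed code:
t = 19 % t + t + t
pos = (19 % t + 31) // (19 % t + t)
pos = (29 >= t) % (19 % (length + t) + t)
pos = record(emit(35))
t = 36 < length
pos = (21 + t) // (pos % 4)
record(0)
if length == length and length != 10:
    t = length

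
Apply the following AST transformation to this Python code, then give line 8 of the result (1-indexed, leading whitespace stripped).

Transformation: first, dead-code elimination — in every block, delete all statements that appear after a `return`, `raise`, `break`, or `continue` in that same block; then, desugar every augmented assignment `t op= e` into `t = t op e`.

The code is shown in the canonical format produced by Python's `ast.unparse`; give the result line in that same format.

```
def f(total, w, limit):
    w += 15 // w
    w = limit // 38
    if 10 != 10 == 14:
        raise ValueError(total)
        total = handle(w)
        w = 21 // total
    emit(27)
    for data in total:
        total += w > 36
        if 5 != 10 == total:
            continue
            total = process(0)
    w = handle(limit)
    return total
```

Transformed code:
def f(total, w, limit):
    w = w + 15 // w
    w = limit // 38
    if 10 != 10 == 14:
        raise ValueError(total)
    emit(27)
    for data in total:
        total = total + (w > 36)
        if 5 != 10 == total:
            continue
    w = handle(limit)
    return total

total = total + (w > 36)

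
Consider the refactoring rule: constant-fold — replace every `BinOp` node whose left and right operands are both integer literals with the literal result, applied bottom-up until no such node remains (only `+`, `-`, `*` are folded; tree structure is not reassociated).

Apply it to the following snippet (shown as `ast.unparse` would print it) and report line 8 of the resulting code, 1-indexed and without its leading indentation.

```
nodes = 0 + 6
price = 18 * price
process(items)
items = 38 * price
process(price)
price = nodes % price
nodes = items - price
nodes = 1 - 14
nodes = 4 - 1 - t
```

Transformed code:
nodes = 6
price = 18 * price
process(items)
items = 38 * price
process(price)
price = nodes % price
nodes = items - price
nodes = -13
nodes = 3 - t

nodes = -13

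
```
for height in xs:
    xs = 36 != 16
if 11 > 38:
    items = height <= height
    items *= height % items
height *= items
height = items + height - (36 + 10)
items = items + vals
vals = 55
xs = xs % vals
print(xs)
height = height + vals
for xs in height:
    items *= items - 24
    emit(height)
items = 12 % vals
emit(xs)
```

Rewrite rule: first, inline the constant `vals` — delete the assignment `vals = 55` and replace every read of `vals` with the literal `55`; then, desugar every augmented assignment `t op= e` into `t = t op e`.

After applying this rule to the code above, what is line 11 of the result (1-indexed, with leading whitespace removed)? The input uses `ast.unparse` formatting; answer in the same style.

height = height + 55

Transformed code:
for height in xs:
    xs = 36 != 16
if 11 > 38:
    items = height <= height
    items = items * (height % items)
height = height * items
height = items + height - (36 + 10)
items = items + 55
xs = xs % 55
print(xs)
height = height + 55
for xs in height:
    items = items * (items - 24)
    emit(height)
items = 12 % 55
emit(xs)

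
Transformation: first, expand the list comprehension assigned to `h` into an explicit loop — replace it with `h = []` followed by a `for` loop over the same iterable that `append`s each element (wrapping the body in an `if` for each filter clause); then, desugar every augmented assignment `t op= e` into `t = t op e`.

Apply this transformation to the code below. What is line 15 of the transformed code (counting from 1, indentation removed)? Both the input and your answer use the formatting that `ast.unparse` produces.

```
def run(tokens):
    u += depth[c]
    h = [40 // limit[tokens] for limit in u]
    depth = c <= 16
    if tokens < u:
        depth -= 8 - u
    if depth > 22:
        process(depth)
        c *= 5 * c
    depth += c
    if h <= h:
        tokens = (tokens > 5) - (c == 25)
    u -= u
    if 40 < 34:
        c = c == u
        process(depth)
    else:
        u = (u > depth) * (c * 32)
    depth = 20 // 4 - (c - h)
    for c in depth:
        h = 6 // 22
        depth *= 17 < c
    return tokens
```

Transformed code:
def run(tokens):
    u = u + depth[c]
    h = []
    for limit in u:
        h.append(40 // limit[tokens])
    depth = c <= 16
    if tokens < u:
        depth = depth - (8 - u)
    if depth > 22:
        process(depth)
        c = c * (5 * c)
    depth = depth + c
    if h <= h:
        tokens = (tokens > 5) - (c == 25)
    u = u - u
    if 40 < 34:
        c = c == u
        process(depth)
    else:
        u = (u > depth) * (c * 32)
    depth = 20 // 4 - (c - h)
    for c in depth:
        h = 6 // 22
        depth = depth * (17 < c)
    return tokens

u = u - u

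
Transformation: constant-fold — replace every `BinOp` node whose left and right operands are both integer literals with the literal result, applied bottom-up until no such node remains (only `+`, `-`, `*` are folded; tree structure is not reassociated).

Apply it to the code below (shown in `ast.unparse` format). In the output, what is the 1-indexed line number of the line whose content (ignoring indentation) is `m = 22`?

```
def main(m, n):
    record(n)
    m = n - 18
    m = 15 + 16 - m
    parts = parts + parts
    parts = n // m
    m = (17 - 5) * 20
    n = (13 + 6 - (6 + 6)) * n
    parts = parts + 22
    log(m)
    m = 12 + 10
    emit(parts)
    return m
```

11

Transformed code:
def main(m, n):
    record(n)
    m = n - 18
    m = 31 - m
    parts = parts + parts
    parts = n // m
    m = 240
    n = 7 * n
    parts = parts + 22
    log(m)
    m = 22
    emit(parts)
    return m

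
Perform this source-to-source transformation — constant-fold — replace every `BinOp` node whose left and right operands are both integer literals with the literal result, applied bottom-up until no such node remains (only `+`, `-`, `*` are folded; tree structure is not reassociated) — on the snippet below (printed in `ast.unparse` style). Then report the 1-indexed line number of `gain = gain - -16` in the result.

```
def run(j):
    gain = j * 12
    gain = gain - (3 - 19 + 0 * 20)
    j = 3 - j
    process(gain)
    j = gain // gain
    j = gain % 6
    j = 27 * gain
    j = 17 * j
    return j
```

3

Transformed code:
def run(j):
    gain = j * 12
    gain = gain - -16
    j = 3 - j
    process(gain)
    j = gain // gain
    j = gain % 6
    j = 27 * gain
    j = 17 * j
    return j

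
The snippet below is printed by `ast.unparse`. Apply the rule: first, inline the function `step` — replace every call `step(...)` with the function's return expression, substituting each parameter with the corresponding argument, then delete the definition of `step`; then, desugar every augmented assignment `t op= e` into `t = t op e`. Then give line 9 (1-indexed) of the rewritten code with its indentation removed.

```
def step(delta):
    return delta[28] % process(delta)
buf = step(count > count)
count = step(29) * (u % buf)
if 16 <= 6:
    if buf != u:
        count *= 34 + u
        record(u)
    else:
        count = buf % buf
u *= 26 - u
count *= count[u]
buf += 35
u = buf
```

Transformed code:
buf = (count > count)[28] % process(count > count)
count = 29[28] % process(29) * (u % buf)
if 16 <= 6:
    if buf != u:
        count = count * (34 + u)
        record(u)
    else:
        count = buf % buf
u = u * (26 - u)
count = count * count[u]
buf = buf + 35
u = buf

u = u * (26 - u)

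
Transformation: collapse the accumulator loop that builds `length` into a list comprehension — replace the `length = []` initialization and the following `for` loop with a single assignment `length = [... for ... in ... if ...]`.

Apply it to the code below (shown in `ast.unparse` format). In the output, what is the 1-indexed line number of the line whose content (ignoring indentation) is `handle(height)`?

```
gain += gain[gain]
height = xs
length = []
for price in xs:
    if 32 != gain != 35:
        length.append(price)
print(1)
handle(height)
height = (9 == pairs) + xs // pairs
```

5

Transformed code:
gain += gain[gain]
height = xs
length = [price for price in xs if 32 != gain != 35]
print(1)
handle(height)
height = (9 == pairs) + xs // pairs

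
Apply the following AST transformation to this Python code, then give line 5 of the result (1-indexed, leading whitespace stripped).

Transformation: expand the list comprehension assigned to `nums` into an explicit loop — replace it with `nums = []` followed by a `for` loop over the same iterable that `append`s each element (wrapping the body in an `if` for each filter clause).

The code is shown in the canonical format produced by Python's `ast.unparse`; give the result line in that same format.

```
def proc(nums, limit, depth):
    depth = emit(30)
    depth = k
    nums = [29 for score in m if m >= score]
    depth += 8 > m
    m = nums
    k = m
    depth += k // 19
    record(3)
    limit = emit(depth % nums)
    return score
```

Transformed code:
def proc(nums, limit, depth):
    depth = emit(30)
    depth = k
    nums = []
    for score in m:
        if m >= score:
            nums.append(29)
    depth += 8 > m
    m = nums
    k = m
    depth += k // 19
    record(3)
    limit = emit(depth % nums)
    return score

for score in m:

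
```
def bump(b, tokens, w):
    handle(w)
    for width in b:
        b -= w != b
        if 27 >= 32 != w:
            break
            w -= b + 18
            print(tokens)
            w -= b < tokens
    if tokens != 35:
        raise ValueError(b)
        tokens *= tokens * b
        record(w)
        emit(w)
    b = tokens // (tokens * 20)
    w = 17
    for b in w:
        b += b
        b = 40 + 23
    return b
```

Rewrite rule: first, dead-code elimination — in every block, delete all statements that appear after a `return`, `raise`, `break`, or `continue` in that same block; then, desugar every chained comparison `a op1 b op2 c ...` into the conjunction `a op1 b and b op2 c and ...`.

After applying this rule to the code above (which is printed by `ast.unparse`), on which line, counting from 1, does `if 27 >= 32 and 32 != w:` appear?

Transformed code:
def bump(b, tokens, w):
    handle(w)
    for width in b:
        b -= w != b
        if 27 >= 32 and 32 != w:
            break
    if tokens != 35:
        raise ValueError(b)
    b = tokens // (tokens * 20)
    w = 17
    for b in w:
        b += b
        b = 40 + 23
    return b

5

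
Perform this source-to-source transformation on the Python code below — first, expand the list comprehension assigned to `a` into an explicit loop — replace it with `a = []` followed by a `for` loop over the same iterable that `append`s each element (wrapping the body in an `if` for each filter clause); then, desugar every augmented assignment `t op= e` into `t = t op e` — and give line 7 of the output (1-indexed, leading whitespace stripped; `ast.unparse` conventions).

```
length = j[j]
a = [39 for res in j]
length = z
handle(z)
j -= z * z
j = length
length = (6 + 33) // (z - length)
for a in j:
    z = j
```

Transformed code:
length = j[j]
a = []
for res in j:
    a.append(39)
length = z
handle(z)
j = j - z * z
j = length
length = (6 + 33) // (z - length)
for a in j:
    z = j

j = j - z * z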